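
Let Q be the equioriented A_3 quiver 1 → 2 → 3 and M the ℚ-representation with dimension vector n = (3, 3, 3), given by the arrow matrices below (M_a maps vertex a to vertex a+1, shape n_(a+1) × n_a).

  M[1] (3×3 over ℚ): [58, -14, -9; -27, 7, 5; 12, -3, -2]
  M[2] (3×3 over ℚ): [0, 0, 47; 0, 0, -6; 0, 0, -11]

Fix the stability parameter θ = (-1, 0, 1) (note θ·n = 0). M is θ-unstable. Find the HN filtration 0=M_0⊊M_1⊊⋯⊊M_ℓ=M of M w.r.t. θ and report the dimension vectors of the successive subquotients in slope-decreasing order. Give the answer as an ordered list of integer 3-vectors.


Barcode: M ≅ I[1,2]^2, I[1,3], I[3,3]^2. HN layers by μ_θ (3 steps, strictly decreasing):
  μ^(1)=1; μ^(2)=0; μ^(3)=-1

((0, 0, 3); (0, 3, 0); (3, 0, 0))


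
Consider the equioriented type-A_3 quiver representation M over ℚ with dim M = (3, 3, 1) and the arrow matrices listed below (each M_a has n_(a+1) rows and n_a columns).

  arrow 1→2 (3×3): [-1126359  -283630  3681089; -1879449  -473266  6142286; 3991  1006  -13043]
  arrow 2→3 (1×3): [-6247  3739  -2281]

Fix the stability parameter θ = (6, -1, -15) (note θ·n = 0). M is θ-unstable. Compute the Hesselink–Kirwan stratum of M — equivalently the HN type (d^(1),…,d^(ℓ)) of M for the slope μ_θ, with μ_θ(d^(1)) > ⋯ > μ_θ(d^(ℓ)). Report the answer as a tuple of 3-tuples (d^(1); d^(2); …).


Via rank(M_{q-1}∘⋯∘M_p): M ≅ I[1,1], I[1,2], I[1,3], I[2,2].
μ_θ-semistable layers: μ^(1)=6; μ^(2)=5/2; μ^(3)=-1; μ^(4)=-10/3

((1, 0, 0); (1, 1, 0); (0, 1, 0); (1, 1, 1))


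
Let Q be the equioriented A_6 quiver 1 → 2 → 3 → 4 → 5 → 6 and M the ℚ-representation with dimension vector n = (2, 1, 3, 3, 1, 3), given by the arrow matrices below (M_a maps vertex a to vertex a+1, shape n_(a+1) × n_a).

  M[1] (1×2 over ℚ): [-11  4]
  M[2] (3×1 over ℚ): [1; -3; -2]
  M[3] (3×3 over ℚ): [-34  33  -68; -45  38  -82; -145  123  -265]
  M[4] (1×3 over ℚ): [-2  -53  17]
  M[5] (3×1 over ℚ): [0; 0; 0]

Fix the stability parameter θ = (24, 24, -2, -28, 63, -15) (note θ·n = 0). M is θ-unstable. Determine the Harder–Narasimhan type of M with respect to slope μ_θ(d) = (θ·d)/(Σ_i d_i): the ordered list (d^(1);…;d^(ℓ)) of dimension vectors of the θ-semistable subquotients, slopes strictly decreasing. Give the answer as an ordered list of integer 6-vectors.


Barcode: M ≅ I[1,1], I[1,5], I[3,4]^2, I[6,6]^3. HN layers by μ_θ (4 steps, strictly decreasing):
  μ^(1)=63; μ^(2)=24; μ^(3)=9/2; μ^(4)=-15

((0, 0, 0, 0, 1, 0); (1, 0, 0, 0, 0, 0); (1, 1, 1, 1, 0, 0); (0, 0, 2, 2, 0, 3))


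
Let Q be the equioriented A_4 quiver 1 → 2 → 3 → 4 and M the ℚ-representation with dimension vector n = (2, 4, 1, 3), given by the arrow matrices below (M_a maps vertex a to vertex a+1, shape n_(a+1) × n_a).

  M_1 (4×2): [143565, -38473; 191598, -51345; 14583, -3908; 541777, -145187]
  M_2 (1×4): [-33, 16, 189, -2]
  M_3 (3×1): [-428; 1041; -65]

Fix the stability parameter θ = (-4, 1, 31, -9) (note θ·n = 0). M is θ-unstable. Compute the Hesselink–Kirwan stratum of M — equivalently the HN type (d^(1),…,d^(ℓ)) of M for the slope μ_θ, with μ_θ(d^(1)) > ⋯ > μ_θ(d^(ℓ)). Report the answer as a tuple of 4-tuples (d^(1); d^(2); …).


Interval decomposition of M: I[1,2], I[1,4], I[2,2]^2, I[4,4]^2.
HN type (ℓ=4): μ^(1)=11; μ^(2)=1; μ^(3)=-4; μ^(4)=-9

((0, 0, 1, 1); (0, 4, 0, 0); (2, 0, 0, 0); (0, 0, 0, 2))


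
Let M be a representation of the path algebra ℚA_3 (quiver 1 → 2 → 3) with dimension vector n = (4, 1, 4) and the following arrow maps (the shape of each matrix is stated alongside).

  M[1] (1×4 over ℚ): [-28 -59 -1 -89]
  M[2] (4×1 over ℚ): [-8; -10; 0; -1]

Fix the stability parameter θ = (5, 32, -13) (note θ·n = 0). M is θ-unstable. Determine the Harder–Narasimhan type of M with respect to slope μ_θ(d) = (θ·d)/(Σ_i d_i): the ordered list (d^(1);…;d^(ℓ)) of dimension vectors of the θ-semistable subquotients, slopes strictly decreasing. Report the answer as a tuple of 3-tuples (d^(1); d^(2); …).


Via rank(M_{q-1}∘⋯∘M_p): M ≅ I[1,1]^3, I[1,3], I[3,3]^3.
μ_θ-semistable layers: μ^(1)=19/2; μ^(2)=5; μ^(3)=-13

((0, 1, 1); (4, 0, 0); (0, 0, 3))


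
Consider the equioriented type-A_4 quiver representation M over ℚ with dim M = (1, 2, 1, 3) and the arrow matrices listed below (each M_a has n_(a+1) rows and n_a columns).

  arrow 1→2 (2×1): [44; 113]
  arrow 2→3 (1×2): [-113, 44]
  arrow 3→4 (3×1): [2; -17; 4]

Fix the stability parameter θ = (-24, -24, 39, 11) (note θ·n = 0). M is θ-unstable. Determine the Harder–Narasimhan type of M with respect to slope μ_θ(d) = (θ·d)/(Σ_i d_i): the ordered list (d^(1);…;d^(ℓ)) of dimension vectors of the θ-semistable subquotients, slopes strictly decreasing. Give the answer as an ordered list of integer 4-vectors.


Barcode: M ≅ I[1,2], I[2,4], I[4,4]^2. HN layers by μ_θ (3 steps, strictly decreasing):
  μ^(1)=25; μ^(2)=11; μ^(3)=-24

((0, 0, 1, 1); (0, 0, 0, 2); (1, 2, 0, 0))


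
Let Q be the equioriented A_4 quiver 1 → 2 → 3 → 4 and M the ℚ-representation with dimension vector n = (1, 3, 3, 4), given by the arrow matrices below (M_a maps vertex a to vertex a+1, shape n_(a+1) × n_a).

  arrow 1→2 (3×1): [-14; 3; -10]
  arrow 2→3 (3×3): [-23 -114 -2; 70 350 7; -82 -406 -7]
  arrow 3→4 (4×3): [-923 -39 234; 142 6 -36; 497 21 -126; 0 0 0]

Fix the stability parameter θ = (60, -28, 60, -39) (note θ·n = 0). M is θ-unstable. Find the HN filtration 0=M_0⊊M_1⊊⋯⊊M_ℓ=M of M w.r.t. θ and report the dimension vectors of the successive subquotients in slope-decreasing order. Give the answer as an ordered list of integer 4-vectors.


Barcode: M ≅ I[1,2], I[2,3], I[2,4], I[3,3], I[4,4]^3. HN layers by μ_θ (5 steps, strictly decreasing):
  μ^(1)=60; μ^(2)=16; μ^(3)=21/2; μ^(4)=-28; μ^(5)=-39

((0, 0, 2, 0); (1, 1, 0, 0); (0, 0, 1, 1); (0, 2, 0, 0); (0, 0, 0, 3))


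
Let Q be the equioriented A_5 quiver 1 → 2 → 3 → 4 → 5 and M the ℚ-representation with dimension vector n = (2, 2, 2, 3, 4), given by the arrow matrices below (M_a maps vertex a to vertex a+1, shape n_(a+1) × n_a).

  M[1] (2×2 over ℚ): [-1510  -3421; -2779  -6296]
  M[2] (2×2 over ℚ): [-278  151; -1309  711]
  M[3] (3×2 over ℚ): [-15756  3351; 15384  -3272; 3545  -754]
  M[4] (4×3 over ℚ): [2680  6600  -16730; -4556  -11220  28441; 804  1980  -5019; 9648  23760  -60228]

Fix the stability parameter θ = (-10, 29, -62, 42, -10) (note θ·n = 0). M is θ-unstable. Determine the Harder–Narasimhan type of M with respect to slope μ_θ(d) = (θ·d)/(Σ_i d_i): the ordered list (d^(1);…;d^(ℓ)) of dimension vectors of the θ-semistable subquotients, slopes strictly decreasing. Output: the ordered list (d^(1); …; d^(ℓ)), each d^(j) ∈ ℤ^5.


Via rank(M_{q-1}∘⋯∘M_p): M ≅ I[1,4], I[1,5], I[4,4], I[5,5]^3.
μ_θ-semistable layers: μ^(1)=42; μ^(2)=16; μ^(3)=-10; μ^(4)=-43/3

((0, 0, 0, 2, 0); (0, 0, 0, 1, 1); (0, 0, 0, 0, 3); (2, 2, 2, 0, 0))


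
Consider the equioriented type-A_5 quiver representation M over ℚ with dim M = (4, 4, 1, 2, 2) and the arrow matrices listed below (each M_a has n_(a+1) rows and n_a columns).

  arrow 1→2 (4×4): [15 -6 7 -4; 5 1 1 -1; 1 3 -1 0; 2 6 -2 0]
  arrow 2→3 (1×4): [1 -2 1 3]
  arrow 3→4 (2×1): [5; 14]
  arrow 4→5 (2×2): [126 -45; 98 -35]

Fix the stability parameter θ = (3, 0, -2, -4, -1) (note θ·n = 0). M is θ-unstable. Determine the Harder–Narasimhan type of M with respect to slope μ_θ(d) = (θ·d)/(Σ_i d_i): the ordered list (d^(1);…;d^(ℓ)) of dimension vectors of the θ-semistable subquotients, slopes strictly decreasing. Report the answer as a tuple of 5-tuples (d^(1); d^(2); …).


Interval decomposition of M: I[1,1], I[1,2]^2, I[1,4], I[2,2], I[4,5], I[5,5].
HN type (ℓ=6): μ^(1)=3; μ^(2)=3/2; μ^(3)=0; μ^(4)=-3/4; μ^(5)=-1; μ^(6)=-4

((1, 0, 0, 0, 0); (2, 2, 0, 0, 0); (0, 1, 0, 0, 0); (1, 1, 1, 1, 0); (0, 0, 0, 0, 2); (0, 0, 0, 1, 0))


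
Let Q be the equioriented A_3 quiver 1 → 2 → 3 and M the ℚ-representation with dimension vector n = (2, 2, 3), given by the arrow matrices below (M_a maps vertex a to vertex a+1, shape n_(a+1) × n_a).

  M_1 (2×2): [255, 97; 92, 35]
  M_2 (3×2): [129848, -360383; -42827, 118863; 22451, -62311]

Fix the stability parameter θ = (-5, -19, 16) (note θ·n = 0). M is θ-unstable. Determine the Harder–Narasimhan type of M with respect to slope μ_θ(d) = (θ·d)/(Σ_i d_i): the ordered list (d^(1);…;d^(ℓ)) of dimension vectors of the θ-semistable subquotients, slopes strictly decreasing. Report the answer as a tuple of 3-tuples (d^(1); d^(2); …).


Interval decomposition of M: I[1,3]^2, I[3,3].
HN type (ℓ=2): μ^(1)=16; μ^(2)=-12

((0, 0, 3); (2, 2, 0))


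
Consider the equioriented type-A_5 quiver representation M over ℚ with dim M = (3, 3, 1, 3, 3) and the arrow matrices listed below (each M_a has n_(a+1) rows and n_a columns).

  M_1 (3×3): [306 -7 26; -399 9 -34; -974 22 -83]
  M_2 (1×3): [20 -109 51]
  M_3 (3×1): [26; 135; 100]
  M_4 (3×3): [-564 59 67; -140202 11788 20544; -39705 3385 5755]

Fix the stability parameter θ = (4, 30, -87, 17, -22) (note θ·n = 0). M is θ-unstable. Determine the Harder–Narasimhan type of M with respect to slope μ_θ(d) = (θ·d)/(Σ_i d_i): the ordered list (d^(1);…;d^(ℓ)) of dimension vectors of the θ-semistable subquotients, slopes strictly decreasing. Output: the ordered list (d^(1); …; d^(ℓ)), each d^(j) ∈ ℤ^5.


Barcode: M ≅ I[1,2]^2, I[1,5], I[4,4], I[4,5], I[5,5]. HN layers by μ_θ (6 steps, strictly decreasing):
  μ^(1)=30; μ^(2)=17; μ^(3)=4; μ^(4)=-5/2; μ^(5)=-53/3; μ^(6)=-22

((0, 2, 0, 0, 0); (0, 0, 0, 1, 0); (2, 0, 0, 0, 0); (0, 0, 0, 2, 2); (1, 1, 1, 0, 0); (0, 0, 0, 0, 1))


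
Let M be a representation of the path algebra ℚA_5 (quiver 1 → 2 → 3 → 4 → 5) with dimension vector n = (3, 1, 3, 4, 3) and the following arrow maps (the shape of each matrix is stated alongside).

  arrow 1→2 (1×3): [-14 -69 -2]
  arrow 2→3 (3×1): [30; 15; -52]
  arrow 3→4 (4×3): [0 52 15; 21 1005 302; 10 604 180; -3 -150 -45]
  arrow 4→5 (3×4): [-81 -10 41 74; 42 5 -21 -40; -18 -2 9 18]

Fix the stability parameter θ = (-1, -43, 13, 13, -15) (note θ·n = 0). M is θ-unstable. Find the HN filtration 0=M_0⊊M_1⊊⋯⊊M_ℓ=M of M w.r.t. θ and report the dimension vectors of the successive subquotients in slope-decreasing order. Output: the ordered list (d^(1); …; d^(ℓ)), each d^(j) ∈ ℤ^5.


Via rank(M_{q-1}∘⋯∘M_p): M ≅ I[1,1]^2, I[1,5], I[3,4], I[3,5], I[4,5].
μ_θ-semistable layers: μ^(1)=13; μ^(2)=11/3; μ^(3)=-1; μ^(4)=-22

((0, 0, 1, 1, 0); (0, 0, 2, 2, 2); (2, 0, 0, 1, 1); (1, 1, 0, 0, 0))


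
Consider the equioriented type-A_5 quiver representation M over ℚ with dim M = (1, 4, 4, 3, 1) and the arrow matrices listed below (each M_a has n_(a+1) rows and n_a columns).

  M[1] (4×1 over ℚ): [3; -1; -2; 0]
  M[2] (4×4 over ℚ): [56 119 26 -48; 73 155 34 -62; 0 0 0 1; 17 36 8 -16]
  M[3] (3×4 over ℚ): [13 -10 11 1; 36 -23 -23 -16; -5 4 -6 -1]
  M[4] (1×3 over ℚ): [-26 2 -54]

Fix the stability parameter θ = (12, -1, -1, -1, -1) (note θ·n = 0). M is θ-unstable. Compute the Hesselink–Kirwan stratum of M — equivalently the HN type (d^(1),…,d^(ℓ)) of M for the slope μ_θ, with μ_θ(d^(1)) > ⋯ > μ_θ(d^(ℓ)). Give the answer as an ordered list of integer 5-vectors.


Via rank(M_{q-1}∘⋯∘M_p): M ≅ I[1,3], I[2,2], I[2,4], I[2,5], I[3,4].
μ_θ-semistable layers: μ^(1)=10/3; μ^(2)=-1

((1, 1, 1, 0, 0); (0, 3, 3, 3, 1))


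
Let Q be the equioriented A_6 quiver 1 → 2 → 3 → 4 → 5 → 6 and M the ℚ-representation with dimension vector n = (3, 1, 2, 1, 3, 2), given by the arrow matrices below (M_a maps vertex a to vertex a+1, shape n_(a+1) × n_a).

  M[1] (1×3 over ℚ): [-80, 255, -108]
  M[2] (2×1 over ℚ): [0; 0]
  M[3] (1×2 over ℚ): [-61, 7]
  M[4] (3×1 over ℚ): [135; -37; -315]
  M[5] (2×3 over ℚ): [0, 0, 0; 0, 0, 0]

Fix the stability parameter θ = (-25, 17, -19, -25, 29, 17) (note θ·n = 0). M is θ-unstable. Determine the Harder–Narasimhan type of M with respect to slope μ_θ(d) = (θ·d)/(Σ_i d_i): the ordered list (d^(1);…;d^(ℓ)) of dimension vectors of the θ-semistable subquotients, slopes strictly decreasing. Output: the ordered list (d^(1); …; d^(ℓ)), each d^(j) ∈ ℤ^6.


Interval decomposition of M: I[1,1]^2, I[1,2], I[3,3], I[3,5], I[5,5]^2, I[6,6]^2.
HN type (ℓ=5): μ^(1)=29; μ^(2)=17; μ^(3)=-19; μ^(4)=-22; μ^(5)=-25

((0, 0, 0, 0, 3, 0); (0, 1, 0, 0, 0, 2); (0, 0, 1, 0, 0, 0); (0, 0, 1, 1, 0, 0); (3, 0, 0, 0, 0, 0))


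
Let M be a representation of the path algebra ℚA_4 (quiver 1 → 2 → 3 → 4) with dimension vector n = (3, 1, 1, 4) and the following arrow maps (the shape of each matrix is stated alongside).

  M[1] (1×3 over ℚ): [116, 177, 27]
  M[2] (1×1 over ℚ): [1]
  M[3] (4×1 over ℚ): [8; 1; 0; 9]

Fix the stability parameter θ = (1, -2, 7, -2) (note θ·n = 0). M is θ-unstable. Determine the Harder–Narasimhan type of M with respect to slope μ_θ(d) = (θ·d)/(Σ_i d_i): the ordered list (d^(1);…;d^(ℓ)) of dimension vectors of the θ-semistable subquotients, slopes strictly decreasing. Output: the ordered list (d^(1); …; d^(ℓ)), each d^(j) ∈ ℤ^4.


Interval decomposition of M: I[1,1]^2, I[1,4], I[4,4]^3.
HN type (ℓ=4): μ^(1)=5/2; μ^(2)=1; μ^(3)=-1/2; μ^(4)=-2

((0, 0, 1, 1); (2, 0, 0, 0); (1, 1, 0, 0); (0, 0, 0, 3))


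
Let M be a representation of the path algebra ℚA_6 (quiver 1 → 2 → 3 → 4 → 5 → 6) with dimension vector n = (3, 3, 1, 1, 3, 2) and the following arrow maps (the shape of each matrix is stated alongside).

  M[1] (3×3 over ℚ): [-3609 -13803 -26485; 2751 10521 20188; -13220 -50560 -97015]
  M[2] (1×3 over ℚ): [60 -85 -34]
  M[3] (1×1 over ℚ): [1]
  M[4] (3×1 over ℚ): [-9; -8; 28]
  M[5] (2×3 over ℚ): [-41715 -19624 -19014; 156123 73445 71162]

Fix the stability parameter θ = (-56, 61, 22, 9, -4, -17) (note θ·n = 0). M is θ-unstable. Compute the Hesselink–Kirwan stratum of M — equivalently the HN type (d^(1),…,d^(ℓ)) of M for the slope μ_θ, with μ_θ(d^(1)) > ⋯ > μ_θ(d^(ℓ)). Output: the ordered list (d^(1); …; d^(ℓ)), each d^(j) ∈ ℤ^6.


Barcode: M ≅ I[1,1], I[1,2], I[1,6], I[2,2], I[5,5], I[5,6]. HN layers by μ_θ (5 steps, strictly decreasing):
  μ^(1)=61; μ^(2)=71/5; μ^(3)=-4; μ^(4)=-21/2; μ^(5)=-56

((0, 2, 0, 0, 0, 0); (0, 1, 1, 1, 1, 1); (0, 0, 0, 0, 1, 0); (0, 0, 0, 0, 1, 1); (3, 0, 0, 0, 0, 0))


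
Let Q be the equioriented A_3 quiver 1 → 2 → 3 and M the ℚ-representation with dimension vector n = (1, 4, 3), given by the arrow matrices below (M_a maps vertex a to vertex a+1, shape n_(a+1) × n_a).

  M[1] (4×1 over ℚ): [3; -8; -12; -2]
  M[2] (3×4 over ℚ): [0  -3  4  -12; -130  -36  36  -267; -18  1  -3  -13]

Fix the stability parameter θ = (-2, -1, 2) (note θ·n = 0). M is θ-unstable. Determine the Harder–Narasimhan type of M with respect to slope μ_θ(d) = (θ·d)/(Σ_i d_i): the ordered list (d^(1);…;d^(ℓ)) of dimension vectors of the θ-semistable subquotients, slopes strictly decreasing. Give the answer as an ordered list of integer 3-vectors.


Via rank(M_{q-1}∘⋯∘M_p): M ≅ I[1,2], I[2,3]^3.
μ_θ-semistable layers: μ^(1)=2; μ^(2)=-1; μ^(3)=-2

((0, 0, 3); (0, 4, 0); (1, 0, 0))


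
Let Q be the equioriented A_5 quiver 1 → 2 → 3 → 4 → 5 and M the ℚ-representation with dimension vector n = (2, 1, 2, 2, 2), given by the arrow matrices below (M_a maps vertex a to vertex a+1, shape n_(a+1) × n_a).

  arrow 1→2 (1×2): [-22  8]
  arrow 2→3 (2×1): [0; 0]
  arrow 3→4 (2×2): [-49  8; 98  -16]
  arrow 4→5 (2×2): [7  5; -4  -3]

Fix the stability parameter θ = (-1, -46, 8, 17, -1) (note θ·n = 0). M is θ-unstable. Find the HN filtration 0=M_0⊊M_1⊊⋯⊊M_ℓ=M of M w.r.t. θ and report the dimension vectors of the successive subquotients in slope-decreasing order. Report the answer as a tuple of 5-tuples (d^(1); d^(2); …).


Via rank(M_{q-1}∘⋯∘M_p): M ≅ I[1,1], I[1,2], I[3,3], I[3,5], I[4,5].
μ_θ-semistable layers: μ^(1)=8; μ^(2)=-1; μ^(3)=-47/2

((0, 0, 2, 2, 2); (1, 0, 0, 0, 0); (1, 1, 0, 0, 0))


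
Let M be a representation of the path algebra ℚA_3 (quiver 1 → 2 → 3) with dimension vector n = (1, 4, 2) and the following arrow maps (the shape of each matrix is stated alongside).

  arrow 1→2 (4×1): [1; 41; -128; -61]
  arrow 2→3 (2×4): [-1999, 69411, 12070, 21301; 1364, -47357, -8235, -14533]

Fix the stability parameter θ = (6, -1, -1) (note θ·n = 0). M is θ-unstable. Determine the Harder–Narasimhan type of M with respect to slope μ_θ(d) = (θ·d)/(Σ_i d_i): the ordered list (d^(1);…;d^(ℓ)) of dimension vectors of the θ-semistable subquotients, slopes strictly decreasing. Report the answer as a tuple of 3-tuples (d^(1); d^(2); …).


Barcode: M ≅ I[1,3], I[2,2]^2, I[2,3]. HN layers by μ_θ (2 steps, strictly decreasing):
  μ^(1)=4/3; μ^(2)=-1

((1, 1, 1); (0, 3, 1))


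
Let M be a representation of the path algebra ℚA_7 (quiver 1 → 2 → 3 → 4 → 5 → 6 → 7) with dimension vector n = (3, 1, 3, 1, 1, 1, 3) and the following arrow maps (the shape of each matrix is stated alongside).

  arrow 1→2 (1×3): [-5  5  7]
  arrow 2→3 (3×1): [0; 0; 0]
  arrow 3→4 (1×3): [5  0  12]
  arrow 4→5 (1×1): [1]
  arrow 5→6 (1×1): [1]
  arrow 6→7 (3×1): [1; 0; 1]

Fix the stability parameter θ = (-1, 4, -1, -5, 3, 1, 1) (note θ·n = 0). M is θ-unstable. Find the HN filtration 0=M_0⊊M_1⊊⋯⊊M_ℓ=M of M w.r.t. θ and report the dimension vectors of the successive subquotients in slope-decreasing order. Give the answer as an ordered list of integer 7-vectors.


Barcode: M ≅ I[1,1]^2, I[1,2], I[3,3]^2, I[3,7], I[7,7]^2. HN layers by μ_θ (5 steps, strictly decreasing):
  μ^(1)=4; μ^(2)=5/3; μ^(3)=1; μ^(4)=-1; μ^(5)=-3

((0, 1, 0, 0, 0, 0, 0); (0, 0, 0, 0, 1, 1, 1); (0, 0, 0, 0, 0, 0, 2); (3, 0, 2, 0, 0, 0, 0); (0, 0, 1, 1, 0, 0, 0))


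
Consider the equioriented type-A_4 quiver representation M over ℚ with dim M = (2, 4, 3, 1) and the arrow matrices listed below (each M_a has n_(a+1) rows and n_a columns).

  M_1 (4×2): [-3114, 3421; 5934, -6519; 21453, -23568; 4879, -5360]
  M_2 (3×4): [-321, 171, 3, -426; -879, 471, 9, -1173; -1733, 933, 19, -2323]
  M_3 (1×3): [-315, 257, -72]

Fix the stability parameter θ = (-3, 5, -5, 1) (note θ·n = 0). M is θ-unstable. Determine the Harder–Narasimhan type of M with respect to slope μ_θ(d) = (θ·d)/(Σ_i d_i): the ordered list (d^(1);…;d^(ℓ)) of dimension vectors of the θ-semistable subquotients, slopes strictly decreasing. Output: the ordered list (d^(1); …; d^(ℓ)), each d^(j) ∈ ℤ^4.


Interval decomposition of M: I[1,2], I[1,4], I[2,2], I[2,3], I[3,3].
HN type (ℓ=5): μ^(1)=5; μ^(2)=1; μ^(3)=0; μ^(4)=-3; μ^(5)=-5

((0, 2, 0, 0); (0, 0, 0, 1); (0, 2, 2, 0); (2, 0, 0, 0); (0, 0, 1, 0))


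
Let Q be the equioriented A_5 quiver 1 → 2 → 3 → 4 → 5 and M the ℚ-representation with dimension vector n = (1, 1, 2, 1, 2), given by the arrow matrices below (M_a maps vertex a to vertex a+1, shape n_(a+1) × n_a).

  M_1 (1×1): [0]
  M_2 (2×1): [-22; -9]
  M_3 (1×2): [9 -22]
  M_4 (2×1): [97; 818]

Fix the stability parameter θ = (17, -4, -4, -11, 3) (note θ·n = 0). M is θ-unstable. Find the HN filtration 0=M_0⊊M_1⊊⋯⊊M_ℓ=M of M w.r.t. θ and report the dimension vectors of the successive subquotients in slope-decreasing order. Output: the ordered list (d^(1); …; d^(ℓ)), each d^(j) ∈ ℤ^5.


Via rank(M_{q-1}∘⋯∘M_p): M ≅ I[1,1], I[2,3], I[3,5], I[5,5].
μ_θ-semistable layers: μ^(1)=17; μ^(2)=3; μ^(3)=-4; μ^(4)=-15/2

((1, 0, 0, 0, 0); (0, 0, 0, 0, 2); (0, 1, 1, 0, 0); (0, 0, 1, 1, 0))


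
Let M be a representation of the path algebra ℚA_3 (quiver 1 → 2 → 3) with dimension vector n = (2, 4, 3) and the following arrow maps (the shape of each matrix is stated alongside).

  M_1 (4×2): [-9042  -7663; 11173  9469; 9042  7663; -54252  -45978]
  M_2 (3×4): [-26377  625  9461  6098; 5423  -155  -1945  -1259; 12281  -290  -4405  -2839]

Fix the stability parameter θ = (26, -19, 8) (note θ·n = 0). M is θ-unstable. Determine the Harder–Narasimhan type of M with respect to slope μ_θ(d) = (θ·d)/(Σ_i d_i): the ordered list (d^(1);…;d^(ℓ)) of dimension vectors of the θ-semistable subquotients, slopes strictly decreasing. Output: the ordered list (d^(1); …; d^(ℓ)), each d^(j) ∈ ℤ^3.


Via rank(M_{q-1}∘⋯∘M_p): M ≅ I[1,2], I[1,3], I[2,3]^2.
μ_θ-semistable layers: μ^(1)=8; μ^(2)=7/2; μ^(3)=-19

((0, 0, 3); (2, 2, 0); (0, 2, 0))


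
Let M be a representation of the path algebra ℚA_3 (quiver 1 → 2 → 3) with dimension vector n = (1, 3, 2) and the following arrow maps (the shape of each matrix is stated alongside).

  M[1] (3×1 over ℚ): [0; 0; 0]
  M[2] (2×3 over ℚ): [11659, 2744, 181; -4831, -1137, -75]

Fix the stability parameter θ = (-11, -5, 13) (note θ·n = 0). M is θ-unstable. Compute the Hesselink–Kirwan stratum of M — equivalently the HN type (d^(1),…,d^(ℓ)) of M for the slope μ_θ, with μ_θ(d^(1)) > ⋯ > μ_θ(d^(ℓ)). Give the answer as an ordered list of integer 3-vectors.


Interval decomposition of M: I[1,1], I[2,2], I[2,3]^2.
HN type (ℓ=3): μ^(1)=13; μ^(2)=-5; μ^(3)=-11

((0, 0, 2); (0, 3, 0); (1, 0, 0))


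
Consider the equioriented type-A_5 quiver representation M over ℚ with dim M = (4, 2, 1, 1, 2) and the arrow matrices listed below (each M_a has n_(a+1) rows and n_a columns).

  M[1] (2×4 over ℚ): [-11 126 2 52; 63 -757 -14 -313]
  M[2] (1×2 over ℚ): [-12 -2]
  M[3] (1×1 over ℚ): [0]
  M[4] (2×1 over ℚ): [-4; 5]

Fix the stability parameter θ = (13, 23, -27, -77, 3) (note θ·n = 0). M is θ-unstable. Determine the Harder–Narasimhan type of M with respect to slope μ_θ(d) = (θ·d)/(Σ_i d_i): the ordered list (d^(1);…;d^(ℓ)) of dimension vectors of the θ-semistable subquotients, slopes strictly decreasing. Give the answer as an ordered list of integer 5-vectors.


Interval decomposition of M: I[1,1]^2, I[1,2], I[1,3], I[4,5], I[5,5].
HN type (ℓ=4): μ^(1)=23; μ^(2)=13; μ^(3)=3; μ^(4)=-77

((0, 1, 0, 0, 0); (3, 0, 0, 0, 0); (1, 1, 1, 0, 2); (0, 0, 0, 1, 0))


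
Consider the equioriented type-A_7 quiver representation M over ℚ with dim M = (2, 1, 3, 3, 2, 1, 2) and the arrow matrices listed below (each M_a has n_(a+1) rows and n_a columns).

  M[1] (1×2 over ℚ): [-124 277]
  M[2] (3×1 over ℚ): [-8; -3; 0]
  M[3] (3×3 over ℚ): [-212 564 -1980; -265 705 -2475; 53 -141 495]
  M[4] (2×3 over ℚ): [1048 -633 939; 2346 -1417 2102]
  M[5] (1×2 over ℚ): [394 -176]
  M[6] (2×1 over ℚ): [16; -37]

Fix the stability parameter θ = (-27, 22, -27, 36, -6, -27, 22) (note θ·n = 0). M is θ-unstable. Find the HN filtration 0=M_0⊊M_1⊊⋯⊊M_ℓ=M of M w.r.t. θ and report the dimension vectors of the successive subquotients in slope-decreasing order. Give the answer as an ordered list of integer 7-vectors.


Interval decomposition of M: I[1,1], I[1,5], I[3,3]^2, I[4,4], I[4,7], I[7,7].
HN type (ℓ=6): μ^(1)=36; μ^(2)=22; μ^(3)=15; μ^(4)=1; μ^(5)=-5/2; μ^(6)=-27

((0, 0, 0, 1, 0, 0, 0); (0, 0, 0, 0, 0, 0, 2); (0, 0, 0, 1, 1, 0, 0); (0, 0, 0, 1, 1, 1, 0); (0, 1, 1, 0, 0, 0, 0); (2, 0, 2, 0, 0, 0, 0))


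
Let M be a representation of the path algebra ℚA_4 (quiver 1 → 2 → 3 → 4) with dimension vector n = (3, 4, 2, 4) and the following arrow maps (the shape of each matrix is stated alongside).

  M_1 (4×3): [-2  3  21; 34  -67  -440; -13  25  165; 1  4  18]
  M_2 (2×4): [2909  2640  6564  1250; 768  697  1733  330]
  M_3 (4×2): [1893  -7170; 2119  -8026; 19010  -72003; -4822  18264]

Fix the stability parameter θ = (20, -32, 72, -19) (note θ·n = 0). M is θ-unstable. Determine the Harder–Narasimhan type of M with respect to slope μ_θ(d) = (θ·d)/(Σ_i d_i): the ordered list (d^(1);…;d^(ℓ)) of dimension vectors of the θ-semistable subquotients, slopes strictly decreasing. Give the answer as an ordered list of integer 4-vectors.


Via rank(M_{q-1}∘⋯∘M_p): M ≅ I[1,2], I[1,4]^2, I[2,2], I[4,4]^2.
μ_θ-semistable layers: μ^(1)=53/2; μ^(2)=-6; μ^(3)=-19; μ^(4)=-32

((0, 0, 2, 2); (3, 3, 0, 0); (0, 0, 0, 2); (0, 1, 0, 0))


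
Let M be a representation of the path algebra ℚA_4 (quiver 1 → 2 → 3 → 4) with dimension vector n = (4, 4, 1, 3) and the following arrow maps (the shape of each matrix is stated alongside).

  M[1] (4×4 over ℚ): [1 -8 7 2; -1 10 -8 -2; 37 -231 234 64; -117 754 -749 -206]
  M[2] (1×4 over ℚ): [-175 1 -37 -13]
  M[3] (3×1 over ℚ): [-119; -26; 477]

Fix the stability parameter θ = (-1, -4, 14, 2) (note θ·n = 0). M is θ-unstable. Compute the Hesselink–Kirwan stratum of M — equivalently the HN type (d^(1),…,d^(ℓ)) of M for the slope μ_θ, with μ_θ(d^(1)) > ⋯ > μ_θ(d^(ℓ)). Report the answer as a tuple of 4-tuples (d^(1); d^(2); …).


Via rank(M_{q-1}∘⋯∘M_p): M ≅ I[1,1], I[1,2]^2, I[1,4], I[2,2], I[4,4]^2.
μ_θ-semistable layers: μ^(1)=8; μ^(2)=2; μ^(3)=-1; μ^(4)=-5/2; μ^(5)=-4

((0, 0, 1, 1); (0, 0, 0, 2); (1, 0, 0, 0); (3, 3, 0, 0); (0, 1, 0, 0))


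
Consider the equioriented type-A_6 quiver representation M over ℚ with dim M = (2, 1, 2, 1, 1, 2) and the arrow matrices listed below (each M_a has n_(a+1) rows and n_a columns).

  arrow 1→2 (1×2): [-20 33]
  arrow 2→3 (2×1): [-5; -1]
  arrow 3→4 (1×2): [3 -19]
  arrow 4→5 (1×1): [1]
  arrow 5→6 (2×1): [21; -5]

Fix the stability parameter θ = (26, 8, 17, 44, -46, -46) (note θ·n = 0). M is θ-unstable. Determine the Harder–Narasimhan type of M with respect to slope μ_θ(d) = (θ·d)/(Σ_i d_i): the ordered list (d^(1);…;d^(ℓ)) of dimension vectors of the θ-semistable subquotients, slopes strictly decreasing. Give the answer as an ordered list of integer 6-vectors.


Barcode: M ≅ I[1,1], I[1,6], I[3,3], I[6,6]. HN layers by μ_θ (4 steps, strictly decreasing):
  μ^(1)=26; μ^(2)=17; μ^(3)=1/2; μ^(4)=-46

((1, 0, 0, 0, 0, 0); (0, 0, 1, 0, 0, 0); (1, 1, 1, 1, 1, 1); (0, 0, 0, 0, 0, 1))


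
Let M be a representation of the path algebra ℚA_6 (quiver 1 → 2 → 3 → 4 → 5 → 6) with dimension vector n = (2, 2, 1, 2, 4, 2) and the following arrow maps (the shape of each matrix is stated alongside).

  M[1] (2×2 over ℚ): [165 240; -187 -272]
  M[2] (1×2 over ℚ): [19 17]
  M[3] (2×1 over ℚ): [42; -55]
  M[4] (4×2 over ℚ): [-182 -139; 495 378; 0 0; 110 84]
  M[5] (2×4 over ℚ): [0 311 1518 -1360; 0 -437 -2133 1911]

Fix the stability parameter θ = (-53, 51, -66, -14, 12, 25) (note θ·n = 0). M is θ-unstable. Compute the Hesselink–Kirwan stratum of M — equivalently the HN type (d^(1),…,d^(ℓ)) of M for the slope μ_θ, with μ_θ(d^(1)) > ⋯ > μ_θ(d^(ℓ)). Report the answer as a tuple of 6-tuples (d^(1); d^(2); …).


Via rank(M_{q-1}∘⋯∘M_p): M ≅ I[1,1], I[1,5], I[2,2], I[4,6], I[5,5], I[5,6].
μ_θ-semistable layers: μ^(1)=51; μ^(2)=25; μ^(3)=12; μ^(4)=-29/3; μ^(5)=-14; μ^(6)=-53

((0, 1, 0, 0, 0, 0); (0, 0, 0, 0, 0, 2); (0, 0, 0, 0, 4, 0); (0, 1, 1, 1, 0, 0); (0, 0, 0, 1, 0, 0); (2, 0, 0, 0, 0, 0))


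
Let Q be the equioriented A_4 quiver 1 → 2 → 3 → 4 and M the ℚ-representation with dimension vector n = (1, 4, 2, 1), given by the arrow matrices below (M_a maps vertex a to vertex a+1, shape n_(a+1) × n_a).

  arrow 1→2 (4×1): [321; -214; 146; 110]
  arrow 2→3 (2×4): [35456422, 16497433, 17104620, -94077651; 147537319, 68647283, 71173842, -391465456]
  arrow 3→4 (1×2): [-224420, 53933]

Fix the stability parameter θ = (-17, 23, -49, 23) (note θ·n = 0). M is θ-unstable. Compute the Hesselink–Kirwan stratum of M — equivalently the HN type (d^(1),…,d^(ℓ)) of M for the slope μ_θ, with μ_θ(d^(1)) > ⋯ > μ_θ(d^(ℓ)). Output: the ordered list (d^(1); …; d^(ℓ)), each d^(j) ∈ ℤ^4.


Interval decomposition of M: I[1,4], I[2,2]^2, I[2,3].
HN type (ℓ=3): μ^(1)=23; μ^(2)=-13; μ^(3)=-17

((0, 2, 0, 1); (0, 2, 2, 0); (1, 0, 0, 0))


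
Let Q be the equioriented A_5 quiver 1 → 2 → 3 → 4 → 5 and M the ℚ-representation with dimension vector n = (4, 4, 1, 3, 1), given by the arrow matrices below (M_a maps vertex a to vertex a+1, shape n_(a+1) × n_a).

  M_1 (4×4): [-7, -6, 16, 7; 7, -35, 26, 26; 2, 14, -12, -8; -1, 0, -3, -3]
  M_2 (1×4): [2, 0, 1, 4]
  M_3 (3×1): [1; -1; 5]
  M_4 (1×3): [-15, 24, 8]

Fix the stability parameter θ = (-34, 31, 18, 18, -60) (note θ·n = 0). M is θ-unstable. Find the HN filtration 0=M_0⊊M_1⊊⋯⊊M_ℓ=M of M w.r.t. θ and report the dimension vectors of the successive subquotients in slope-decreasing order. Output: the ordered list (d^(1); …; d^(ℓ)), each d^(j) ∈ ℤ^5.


Via rank(M_{q-1}∘⋯∘M_p): M ≅ I[1,2]^3, I[1,5], I[4,4]^2.
μ_θ-semistable layers: μ^(1)=31; μ^(2)=18; μ^(3)=7/4; μ^(4)=-34

((0, 3, 0, 0, 0); (0, 0, 0, 2, 0); (0, 1, 1, 1, 1); (4, 0, 0, 0, 0))


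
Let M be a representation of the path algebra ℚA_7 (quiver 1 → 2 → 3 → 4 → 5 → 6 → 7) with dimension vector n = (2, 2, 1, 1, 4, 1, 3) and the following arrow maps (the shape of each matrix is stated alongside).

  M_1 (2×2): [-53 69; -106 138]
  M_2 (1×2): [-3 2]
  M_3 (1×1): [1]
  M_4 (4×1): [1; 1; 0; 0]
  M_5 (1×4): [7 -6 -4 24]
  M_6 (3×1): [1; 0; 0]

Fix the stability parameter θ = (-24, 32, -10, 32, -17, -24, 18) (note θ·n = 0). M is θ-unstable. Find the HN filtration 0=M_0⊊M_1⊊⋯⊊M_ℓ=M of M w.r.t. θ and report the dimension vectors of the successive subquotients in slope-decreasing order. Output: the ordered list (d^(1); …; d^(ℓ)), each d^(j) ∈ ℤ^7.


Via rank(M_{q-1}∘⋯∘M_p): M ≅ I[1,1], I[1,7], I[2,2], I[5,5]^3, I[7,7]^2.
μ_θ-semistable layers: μ^(1)=32; μ^(2)=18; μ^(3)=13/5; μ^(4)=-17; μ^(5)=-24

((0, 1, 0, 0, 0, 0, 0); (0, 0, 0, 0, 0, 0, 3); (0, 1, 1, 1, 1, 1, 0); (0, 0, 0, 0, 3, 0, 0); (2, 0, 0, 0, 0, 0, 0))


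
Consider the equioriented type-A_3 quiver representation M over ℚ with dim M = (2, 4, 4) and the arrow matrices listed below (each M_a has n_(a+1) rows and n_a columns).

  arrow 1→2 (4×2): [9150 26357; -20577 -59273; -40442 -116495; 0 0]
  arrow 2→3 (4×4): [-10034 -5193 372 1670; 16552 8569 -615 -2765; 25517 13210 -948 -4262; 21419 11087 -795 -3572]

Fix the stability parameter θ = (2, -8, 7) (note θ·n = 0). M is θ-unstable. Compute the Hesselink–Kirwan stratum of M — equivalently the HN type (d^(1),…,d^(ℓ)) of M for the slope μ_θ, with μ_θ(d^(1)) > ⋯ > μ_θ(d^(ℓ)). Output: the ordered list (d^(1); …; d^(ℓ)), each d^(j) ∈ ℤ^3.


Via rank(M_{q-1}∘⋯∘M_p): M ≅ I[1,3]^2, I[2,3]^2.
μ_θ-semistable layers: μ^(1)=7; μ^(2)=-3; μ^(3)=-8

((0, 0, 4); (2, 2, 0); (0, 2, 0))


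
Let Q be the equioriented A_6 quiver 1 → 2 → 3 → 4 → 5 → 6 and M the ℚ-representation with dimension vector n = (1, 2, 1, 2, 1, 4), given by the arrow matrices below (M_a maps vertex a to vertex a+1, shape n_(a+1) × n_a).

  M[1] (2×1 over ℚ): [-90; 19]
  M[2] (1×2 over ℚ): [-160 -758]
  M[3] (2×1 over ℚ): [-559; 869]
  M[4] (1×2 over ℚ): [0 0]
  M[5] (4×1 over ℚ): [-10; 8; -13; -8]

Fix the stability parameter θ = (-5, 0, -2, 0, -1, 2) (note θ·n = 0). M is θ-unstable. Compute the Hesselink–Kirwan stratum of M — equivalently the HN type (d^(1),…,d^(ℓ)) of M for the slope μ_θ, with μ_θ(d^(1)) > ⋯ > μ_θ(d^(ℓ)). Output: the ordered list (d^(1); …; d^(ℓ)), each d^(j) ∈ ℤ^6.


Interval decomposition of M: I[1,4], I[2,2], I[4,4], I[5,6], I[6,6]^3.
HN type (ℓ=4): μ^(1)=2; μ^(2)=0; μ^(3)=-1; μ^(4)=-5

((0, 0, 0, 0, 0, 4); (0, 1, 0, 2, 0, 0); (0, 1, 1, 0, 1, 0); (1, 0, 0, 0, 0, 0))


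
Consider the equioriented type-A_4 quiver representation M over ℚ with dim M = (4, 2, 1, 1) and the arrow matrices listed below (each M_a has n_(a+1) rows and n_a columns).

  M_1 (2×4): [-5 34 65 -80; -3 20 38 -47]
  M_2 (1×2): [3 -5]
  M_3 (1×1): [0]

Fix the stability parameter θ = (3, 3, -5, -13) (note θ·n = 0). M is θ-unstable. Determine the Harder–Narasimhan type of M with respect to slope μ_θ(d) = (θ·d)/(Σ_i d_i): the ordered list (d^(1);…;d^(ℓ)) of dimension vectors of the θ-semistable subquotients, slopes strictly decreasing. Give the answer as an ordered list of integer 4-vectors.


Barcode: M ≅ I[1,1]^2, I[1,2], I[1,3], I[4,4]. HN layers by μ_θ (3 steps, strictly decreasing):
  μ^(1)=3; μ^(2)=1/3; μ^(3)=-13

((3, 1, 0, 0); (1, 1, 1, 0); (0, 0, 0, 1))


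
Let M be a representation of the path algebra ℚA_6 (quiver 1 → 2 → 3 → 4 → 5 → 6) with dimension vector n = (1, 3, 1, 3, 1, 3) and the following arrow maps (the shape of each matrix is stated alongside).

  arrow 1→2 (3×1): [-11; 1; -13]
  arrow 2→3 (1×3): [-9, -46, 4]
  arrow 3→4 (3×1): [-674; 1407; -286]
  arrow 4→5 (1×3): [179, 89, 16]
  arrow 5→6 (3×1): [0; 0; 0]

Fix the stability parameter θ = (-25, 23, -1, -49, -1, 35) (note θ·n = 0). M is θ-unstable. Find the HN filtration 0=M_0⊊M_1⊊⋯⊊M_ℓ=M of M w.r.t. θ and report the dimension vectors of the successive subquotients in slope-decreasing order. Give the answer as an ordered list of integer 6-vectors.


Interval decomposition of M: I[1,5], I[2,2]^2, I[4,4]^2, I[6,6]^3.
HN type (ℓ=6): μ^(1)=35; μ^(2)=23; μ^(3)=-1; μ^(4)=-9; μ^(5)=-25; μ^(6)=-49

((0, 0, 0, 0, 0, 3); (0, 2, 0, 0, 0, 0); (0, 0, 0, 0, 1, 0); (0, 1, 1, 1, 0, 0); (1, 0, 0, 0, 0, 0); (0, 0, 0, 2, 0, 0))


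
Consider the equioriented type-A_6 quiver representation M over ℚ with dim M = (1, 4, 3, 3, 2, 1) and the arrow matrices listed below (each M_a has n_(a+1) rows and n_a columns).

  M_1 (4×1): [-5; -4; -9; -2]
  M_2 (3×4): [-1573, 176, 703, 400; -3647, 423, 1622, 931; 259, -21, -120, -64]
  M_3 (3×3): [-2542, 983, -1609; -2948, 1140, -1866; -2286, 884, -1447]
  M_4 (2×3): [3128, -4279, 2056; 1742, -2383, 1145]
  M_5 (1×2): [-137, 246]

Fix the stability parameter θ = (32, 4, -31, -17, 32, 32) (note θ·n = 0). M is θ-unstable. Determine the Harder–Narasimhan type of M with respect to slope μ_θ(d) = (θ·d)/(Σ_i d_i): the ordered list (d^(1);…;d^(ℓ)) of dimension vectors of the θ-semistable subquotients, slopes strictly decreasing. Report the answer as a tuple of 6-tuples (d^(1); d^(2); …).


Interval decomposition of M: I[1,5], I[2,2], I[2,3], I[2,4], I[4,6].
HN type (ℓ=6): μ^(1)=32; μ^(2)=4; μ^(3)=-3; μ^(4)=-27/2; μ^(5)=-44/3; μ^(6)=-17

((0, 0, 0, 0, 2, 1); (0, 1, 0, 0, 0, 0); (1, 1, 1, 1, 0, 0); (0, 1, 1, 0, 0, 0); (0, 1, 1, 1, 0, 0); (0, 0, 0, 1, 0, 0))


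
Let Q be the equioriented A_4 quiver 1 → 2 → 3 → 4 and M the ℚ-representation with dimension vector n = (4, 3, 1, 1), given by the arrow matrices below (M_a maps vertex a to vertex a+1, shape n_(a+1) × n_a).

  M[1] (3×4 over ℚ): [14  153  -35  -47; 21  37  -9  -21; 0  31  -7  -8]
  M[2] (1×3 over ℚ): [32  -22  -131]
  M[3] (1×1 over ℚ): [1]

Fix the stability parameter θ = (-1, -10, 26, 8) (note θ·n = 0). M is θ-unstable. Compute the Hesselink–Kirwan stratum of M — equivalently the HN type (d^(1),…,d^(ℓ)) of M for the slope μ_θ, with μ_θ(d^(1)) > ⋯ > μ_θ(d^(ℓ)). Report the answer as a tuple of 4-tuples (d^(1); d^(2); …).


Via rank(M_{q-1}∘⋯∘M_p): M ≅ I[1,1], I[1,2]^2, I[1,4].
μ_θ-semistable layers: μ^(1)=17; μ^(2)=-1; μ^(3)=-11/2

((0, 0, 1, 1); (1, 0, 0, 0); (3, 3, 0, 0))


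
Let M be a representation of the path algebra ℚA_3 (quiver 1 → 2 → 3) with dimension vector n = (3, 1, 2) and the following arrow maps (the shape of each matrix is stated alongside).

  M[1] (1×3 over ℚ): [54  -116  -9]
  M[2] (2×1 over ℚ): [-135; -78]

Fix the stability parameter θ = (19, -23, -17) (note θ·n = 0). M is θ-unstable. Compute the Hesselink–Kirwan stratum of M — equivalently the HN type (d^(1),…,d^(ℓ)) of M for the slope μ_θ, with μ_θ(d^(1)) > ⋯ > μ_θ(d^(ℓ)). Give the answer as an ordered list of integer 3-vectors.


Barcode: M ≅ I[1,1]^2, I[1,3], I[3,3]. HN layers by μ_θ (3 steps, strictly decreasing):
  μ^(1)=19; μ^(2)=-7; μ^(3)=-17

((2, 0, 0); (1, 1, 1); (0, 0, 1))


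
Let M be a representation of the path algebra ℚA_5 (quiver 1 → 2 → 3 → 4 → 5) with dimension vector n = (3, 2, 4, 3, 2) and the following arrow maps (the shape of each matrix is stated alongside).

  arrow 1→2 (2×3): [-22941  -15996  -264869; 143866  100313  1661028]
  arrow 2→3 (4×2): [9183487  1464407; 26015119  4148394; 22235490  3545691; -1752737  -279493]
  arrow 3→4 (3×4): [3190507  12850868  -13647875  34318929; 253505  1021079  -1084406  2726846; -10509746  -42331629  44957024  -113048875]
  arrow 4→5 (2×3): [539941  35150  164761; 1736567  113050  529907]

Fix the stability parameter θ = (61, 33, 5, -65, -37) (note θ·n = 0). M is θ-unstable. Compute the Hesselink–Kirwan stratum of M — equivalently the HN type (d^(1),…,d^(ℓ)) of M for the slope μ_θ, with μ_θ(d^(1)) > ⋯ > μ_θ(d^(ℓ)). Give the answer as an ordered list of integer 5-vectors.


Interval decomposition of M: I[1,1], I[1,3], I[1,4], I[3,4], I[3,5], I[5,5].
HN type (ℓ=6): μ^(1)=61; μ^(2)=33; μ^(3)=17/2; μ^(4)=-30; μ^(5)=-97/3; μ^(6)=-37

((1, 0, 0, 0, 0); (1, 1, 1, 0, 0); (1, 1, 1, 1, 0); (0, 0, 1, 1, 0); (0, 0, 1, 1, 1); (0, 0, 0, 0, 1))


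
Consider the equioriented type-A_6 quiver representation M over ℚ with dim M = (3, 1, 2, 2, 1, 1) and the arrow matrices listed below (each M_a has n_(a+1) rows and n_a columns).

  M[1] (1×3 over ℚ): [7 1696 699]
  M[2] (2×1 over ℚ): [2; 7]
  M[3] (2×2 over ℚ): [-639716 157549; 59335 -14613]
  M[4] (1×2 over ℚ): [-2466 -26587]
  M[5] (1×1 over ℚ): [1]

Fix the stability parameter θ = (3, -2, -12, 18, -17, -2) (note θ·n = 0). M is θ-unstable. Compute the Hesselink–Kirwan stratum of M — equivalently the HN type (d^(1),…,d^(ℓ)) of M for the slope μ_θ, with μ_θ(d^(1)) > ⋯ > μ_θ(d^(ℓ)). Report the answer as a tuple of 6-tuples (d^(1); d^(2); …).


Interval decomposition of M: I[1,1]^2, I[1,6], I[3,4].
HN type (ℓ=5): μ^(1)=18; μ^(2)=3; μ^(3)=-1/3; μ^(4)=-11/3; μ^(5)=-12

((0, 0, 0, 1, 0, 0); (2, 0, 0, 0, 0, 0); (0, 0, 0, 1, 1, 1); (1, 1, 1, 0, 0, 0); (0, 0, 1, 0, 0, 0))


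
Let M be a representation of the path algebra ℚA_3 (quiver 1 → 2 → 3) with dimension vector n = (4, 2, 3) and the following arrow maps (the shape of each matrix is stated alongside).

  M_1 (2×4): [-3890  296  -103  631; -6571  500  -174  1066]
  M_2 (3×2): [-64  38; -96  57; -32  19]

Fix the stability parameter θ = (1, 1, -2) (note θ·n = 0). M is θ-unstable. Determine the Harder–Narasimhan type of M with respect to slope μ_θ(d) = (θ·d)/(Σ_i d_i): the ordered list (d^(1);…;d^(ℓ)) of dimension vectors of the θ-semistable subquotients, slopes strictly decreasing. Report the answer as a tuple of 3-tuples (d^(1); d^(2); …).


Via rank(M_{q-1}∘⋯∘M_p): M ≅ I[1,1]^2, I[1,2], I[1,3], I[3,3]^2.
μ_θ-semistable layers: μ^(1)=1; μ^(2)=0; μ^(3)=-2

((3, 1, 0); (1, 1, 1); (0, 0, 2))


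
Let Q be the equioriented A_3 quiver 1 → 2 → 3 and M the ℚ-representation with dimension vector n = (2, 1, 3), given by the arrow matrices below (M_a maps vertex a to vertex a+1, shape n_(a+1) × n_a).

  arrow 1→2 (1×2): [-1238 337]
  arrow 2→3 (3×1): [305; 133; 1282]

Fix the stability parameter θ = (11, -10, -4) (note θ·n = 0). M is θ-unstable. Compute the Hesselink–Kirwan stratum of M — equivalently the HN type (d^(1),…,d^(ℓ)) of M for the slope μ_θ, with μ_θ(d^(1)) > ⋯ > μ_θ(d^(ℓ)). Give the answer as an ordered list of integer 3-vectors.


Interval decomposition of M: I[1,1], I[1,3], I[3,3]^2.
HN type (ℓ=3): μ^(1)=11; μ^(2)=-1; μ^(3)=-4

((1, 0, 0); (1, 1, 1); (0, 0, 2))


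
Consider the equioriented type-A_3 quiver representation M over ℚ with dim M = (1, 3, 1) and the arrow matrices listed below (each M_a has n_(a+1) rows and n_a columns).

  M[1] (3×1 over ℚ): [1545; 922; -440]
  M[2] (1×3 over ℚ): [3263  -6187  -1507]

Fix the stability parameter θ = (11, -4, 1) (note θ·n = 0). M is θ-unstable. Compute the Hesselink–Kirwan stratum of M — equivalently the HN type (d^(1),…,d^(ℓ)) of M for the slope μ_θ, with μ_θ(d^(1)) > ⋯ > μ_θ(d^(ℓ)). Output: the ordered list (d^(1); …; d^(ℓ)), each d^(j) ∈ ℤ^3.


Via rank(M_{q-1}∘⋯∘M_p): M ≅ I[1,3], I[2,2]^2.
μ_θ-semistable layers: μ^(1)=8/3; μ^(2)=-4

((1, 1, 1); (0, 2, 0))
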